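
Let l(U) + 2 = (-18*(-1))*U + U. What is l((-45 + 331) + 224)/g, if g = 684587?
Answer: 9688/684587 ≈ 0.014152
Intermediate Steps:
l(U) = -2 + 19*U (l(U) = -2 + ((-18*(-1))*U + U) = -2 + (18*U + U) = -2 + 19*U)
l((-45 + 331) + 224)/g = (-2 + 19*((-45 + 331) + 224))/684587 = (-2 + 19*(286 + 224))*(1/684587) = (-2 + 19*510)*(1/684587) = (-2 + 9690)*(1/684587) = 9688*(1/684587) = 9688/684587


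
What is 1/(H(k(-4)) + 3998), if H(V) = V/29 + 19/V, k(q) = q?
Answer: 116/463201 ≈ 0.00025043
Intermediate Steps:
H(V) = 19/V + V/29 (H(V) = V*(1/29) + 19/V = V/29 + 19/V = 19/V + V/29)
1/(H(k(-4)) + 3998) = 1/((19/(-4) + (1/29)*(-4)) + 3998) = 1/((19*(-¼) - 4/29) + 3998) = 1/((-19/4 - 4/29) + 3998) = 1/(-567/116 + 3998) = 1/(463201/116) = 116/463201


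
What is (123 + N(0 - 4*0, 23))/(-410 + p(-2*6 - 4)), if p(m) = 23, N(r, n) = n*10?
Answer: -353/387 ≈ -0.91214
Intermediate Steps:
N(r, n) = 10*n
(123 + N(0 - 4*0, 23))/(-410 + p(-2*6 - 4)) = (123 + 10*23)/(-410 + 23) = (123 + 230)/(-387) = 353*(-1/387) = -353/387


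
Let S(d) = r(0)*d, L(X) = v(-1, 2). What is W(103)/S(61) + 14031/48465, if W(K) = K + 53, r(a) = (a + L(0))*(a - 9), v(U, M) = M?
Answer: 16143/109495 ≈ 0.14743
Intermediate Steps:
L(X) = 2
r(a) = (-9 + a)*(2 + a) (r(a) = (a + 2)*(a - 9) = (2 + a)*(-9 + a) = (-9 + a)*(2 + a))
W(K) = 53 + K
S(d) = -18*d (S(d) = (-18 + 0**2 - 7*0)*d = (-18 + 0 + 0)*d = -18*d)
W(103)/S(61) + 14031/48465 = (53 + 103)/((-18*61)) + 14031/48465 = 156/(-1098) + 14031*(1/48465) = 156*(-1/1098) + 1559/5385 = -26/183 + 1559/5385 = 16143/109495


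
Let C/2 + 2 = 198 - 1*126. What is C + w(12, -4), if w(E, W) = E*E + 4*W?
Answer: 268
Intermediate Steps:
C = 140 (C = -4 + 2*(198 - 1*126) = -4 + 2*(198 - 126) = -4 + 2*72 = -4 + 144 = 140)
w(E, W) = E² + 4*W
C + w(12, -4) = 140 + (12² + 4*(-4)) = 140 + (144 - 16) = 140 + 128 = 268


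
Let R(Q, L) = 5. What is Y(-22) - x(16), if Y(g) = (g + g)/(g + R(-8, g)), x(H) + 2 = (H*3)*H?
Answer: -12978/17 ≈ -763.41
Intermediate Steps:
x(H) = -2 + 3*H**2 (x(H) = -2 + (H*3)*H = -2 + (3*H)*H = -2 + 3*H**2)
Y(g) = 2*g/(5 + g) (Y(g) = (g + g)/(g + 5) = (2*g)/(5 + g) = 2*g/(5 + g))
Y(-22) - x(16) = 2*(-22)/(5 - 22) - (-2 + 3*16**2) = 2*(-22)/(-17) - (-2 + 3*256) = 2*(-22)*(-1/17) - (-2 + 768) = 44/17 - 1*766 = 44/17 - 766 = -12978/17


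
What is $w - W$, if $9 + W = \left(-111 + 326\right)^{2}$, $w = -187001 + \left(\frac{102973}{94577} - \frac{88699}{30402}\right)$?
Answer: $- \frac{670581084182195}{2875329954} \approx -2.3322 \cdot 10^{5}$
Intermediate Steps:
$w = - \frac{537694835028131}{2875329954}$ ($w = -187001 + \left(102973 \cdot \frac{1}{94577} - \frac{88699}{30402}\right) = -187001 + \left(\frac{102973}{94577} - \frac{88699}{30402}\right) = -187001 - \frac{5258300177}{2875329954} = - \frac{537694835028131}{2875329954} \approx -1.87 \cdot 10^{5}$)
$W = 46216$ ($W = -9 + \left(-111 + 326\right)^{2} = -9 + 215^{2} = -9 + 46225 = 46216$)
$w - W = - \frac{537694835028131}{2875329954} - 46216 = - \frac{670581084182195}{2875329954}$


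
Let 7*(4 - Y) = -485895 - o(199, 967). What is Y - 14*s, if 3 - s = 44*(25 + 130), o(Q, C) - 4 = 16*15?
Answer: 1154233/7 ≈ 1.6489e+5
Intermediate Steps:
o(Q, C) = 244 (o(Q, C) = 4 + 16*15 = 4 + 240 = 244)
Y = 486167/7 (Y = 4 - (-485895 - 1*244)/7 = 4 - (-485895 - 244)/7 = 4 - 1/7*(-486139) = 4 + 486139/7 = 486167/7 ≈ 69452.)
s = -6817 (s = 3 - 44*(25 + 130) = 3 - 44*155 = 3 - 1*6820 = 3 - 6820 = -6817)
Y - 14*s = 486167/7 - 14*(-6817) = 486167/7 + 95438 = 1154233/7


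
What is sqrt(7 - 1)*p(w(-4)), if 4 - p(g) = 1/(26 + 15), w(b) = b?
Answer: 163*sqrt(6)/41 ≈ 9.7382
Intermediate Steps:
p(g) = 163/41 (p(g) = 4 - 1/(26 + 15) = 4 - 1/41 = 163/41)
sqrt(7 - 1)*p(w(-4)) = sqrt(7 - 1)*(163/41) = sqrt(6)*(163/41) = 163*sqrt(6)/41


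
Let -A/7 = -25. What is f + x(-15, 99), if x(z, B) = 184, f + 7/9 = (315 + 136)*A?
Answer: 711974/9 ≈ 79108.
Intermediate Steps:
A = 175 (A = -7*(-25) = 175)
f = 710318/9 (f = -7/9 + (315 + 136)*175 = -7/9 + 451*175 = -7/9 + 78925 = 710318/9 ≈ 78924.)
f + x(-15, 99) = 710318/9 + 184 = 711974/9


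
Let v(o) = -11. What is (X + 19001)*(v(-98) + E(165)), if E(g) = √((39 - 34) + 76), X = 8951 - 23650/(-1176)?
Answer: -16447601/294 ≈ -55944.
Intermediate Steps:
X = 5275013/588 (X = 8951 - 23650*(-1)/1176 = 8951 - 1*(-11825/588) = 8951 + 11825/588 = 5275013/588 ≈ 8971.1)
E(g) = 9 (E(g) = √(5 + 76) = √81 = 9)
(X + 19001)*(v(-98) + E(165)) = (5275013/588 + 19001)*(-11 + 9) = (16447601/588)*(-2) = -16447601/294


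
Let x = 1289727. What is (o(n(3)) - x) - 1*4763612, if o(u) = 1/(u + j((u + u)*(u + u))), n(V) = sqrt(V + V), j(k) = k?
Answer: -575067201/95 - sqrt(6)/570 ≈ -6.0533e+6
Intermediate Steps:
n(V) = sqrt(2)*sqrt(V) (n(V) = sqrt(2*V) = sqrt(2)*sqrt(V))
o(u) = 1/(u + 4*u**2) (o(u) = 1/(u + (u + u)*(u + u)) = 1/(u + (2*u)*(2*u)) = 1/(u + 4*u**2))
(o(n(3)) - x) - 1*4763612 = (1/(((sqrt(2)*sqrt(3)))*(1 + 4*(sqrt(2)*sqrt(3)))) - 1*1289727) - 1*4763612 = (1/((sqrt(6))*(1 + 4*sqrt(6))) - 1289727) - 4763612 = ((sqrt(6)/6)/(1 + 4*sqrt(6)) - 1289727) - 4763612 = (sqrt(6)/(6*(1 + 4*sqrt(6))) - 1289727) - 4763612 = (-1289727 + sqrt(6)/(6*(1 + 4*sqrt(6)))) - 4763612 = -6053339 + sqrt(6)/(6*(1 + 4*sqrt(6)))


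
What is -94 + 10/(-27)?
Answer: -2548/27 ≈ -94.370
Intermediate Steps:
-94 + 10/(-27) = -94 - 1/27*10 = -94 - 10/27 = -2548/27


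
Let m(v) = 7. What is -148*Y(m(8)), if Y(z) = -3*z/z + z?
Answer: -592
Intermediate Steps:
Y(z) = -3 + z (Y(z) = -3*1 + z = -3 + z)
-148*Y(m(8)) = -148*(-3 + 7) = -148*4 = -592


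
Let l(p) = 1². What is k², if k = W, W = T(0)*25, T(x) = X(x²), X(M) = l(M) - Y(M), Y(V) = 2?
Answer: 625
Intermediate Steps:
l(p) = 1
X(M) = -1 (X(M) = 1 - 1*2 = 1 - 2 = -1)
T(x) = -1
W = -25 (W = -1*25 = -25)
k = -25
k² = (-25)² = 625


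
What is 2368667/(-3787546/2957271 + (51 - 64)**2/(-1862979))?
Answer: -4349925697905502701/2352206146111 ≈ -1.8493e+6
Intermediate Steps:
2368667/(-3787546/2957271 + (51 - 64)**2/(-1862979)) = 2368667/(-3787546*1/2957271 + (-13)**2*(-1/1862979)) = 2368667/(-3787546/2957271 + 169*(-1/1862979)) = 2368667/(-3787546/2957271 - 169/1862979) = 2368667/(-2352206146111/1836444590103) = 2368667*(-1836444590103/2352206146111) = -4349925697905502701/2352206146111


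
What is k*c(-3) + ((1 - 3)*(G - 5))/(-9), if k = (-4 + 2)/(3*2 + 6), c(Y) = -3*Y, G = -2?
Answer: -55/18 ≈ -3.0556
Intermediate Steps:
k = -⅙ (k = -2/(6 + 6) = -2/12 = -2*1/12 = -⅙ ≈ -0.16667)
k*c(-3) + ((1 - 3)*(G - 5))/(-9) = -(-1)*(-3)/2 + ((1 - 3)*(-2 - 5))/(-9) = -⅙*9 - 2*(-7)*(-⅑) = -3/2 + 14*(-⅑) = -3/2 - 14/9 = -55/18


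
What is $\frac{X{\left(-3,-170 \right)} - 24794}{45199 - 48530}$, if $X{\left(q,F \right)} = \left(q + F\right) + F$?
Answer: $\frac{25137}{3331} \approx 7.5464$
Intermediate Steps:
$X{\left(q,F \right)} = q + 2 F$ ($X{\left(q,F \right)} = \left(F + q\right) + F = q + 2 F$)
$\frac{X{\left(-3,-170 \right)} - 24794}{45199 - 48530} = \frac{\left(-3 + 2 \left(-170\right)\right) - 24794}{45199 - 48530} = \frac{\left(-3 - 340\right) - 24794}{-3331} = \left(-343 - 24794\right) \left(- \frac{1}{3331}\right) = \left(-25137\right) \left(- \frac{1}{3331}\right) = \frac{25137}{3331}$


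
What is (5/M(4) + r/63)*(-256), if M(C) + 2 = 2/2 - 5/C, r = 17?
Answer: 10496/21 ≈ 499.81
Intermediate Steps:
M(C) = -1 - 5/C (M(C) = -2 + (2/2 - 5/C) = -2 + (2*(½) - 5/C) = -2 + (1 - 5/C) = -1 - 5/C)
(5/M(4) + r/63)*(-256) = (5/(((-5 - 1*4)/4)) + 17/63)*(-256) = (5/(((-5 - 4)/4)) + 17*(1/63))*(-256) = (5/(((¼)*(-9))) + 17/63)*(-256) = (5/(-9/4) + 17/63)*(-256) = (5*(-4/9) + 17/63)*(-256) = (-20/9 + 17/63)*(-256) = -41/21*(-256) = 10496/21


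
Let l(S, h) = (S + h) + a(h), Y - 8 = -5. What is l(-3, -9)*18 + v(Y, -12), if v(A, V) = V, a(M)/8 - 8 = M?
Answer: -372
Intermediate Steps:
a(M) = 64 + 8*M
Y = 3 (Y = 8 - 5 = 3)
l(S, h) = 64 + S + 9*h (l(S, h) = (S + h) + (64 + 8*h) = 64 + S + 9*h)
l(-3, -9)*18 + v(Y, -12) = (64 - 3 + 9*(-9))*18 - 12 = (64 - 3 - 81)*18 - 12 = -20*18 - 12 = -360 - 12 = -372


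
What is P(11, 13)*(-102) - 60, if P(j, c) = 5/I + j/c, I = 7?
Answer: -19944/91 ≈ -219.16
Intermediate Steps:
P(j, c) = 5/7 + j/c
P(11, 13)*(-102) - 60 = (5/7 + 11/13)*(-102) - 60 = (142/91)*(-102) - 60 = -14484/91 - 60 = -19944/91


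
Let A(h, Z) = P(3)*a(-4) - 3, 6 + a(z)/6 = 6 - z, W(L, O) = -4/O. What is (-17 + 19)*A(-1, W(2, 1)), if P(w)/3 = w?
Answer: 426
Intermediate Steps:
P(w) = 3*w
a(z) = -6*z (a(z) = -36 + 6*(6 - z) = -36 + (36 - 6*z) = -6*z)
A(h, Z) = 213 (A(h, Z) = (3*3)*(-6*(-4)) - 3 = 9*24 - 3 = 216 - 3 = 213)
(-17 + 19)*A(-1, W(2, 1)) = (-17 + 19)*213 = 2*213 = 426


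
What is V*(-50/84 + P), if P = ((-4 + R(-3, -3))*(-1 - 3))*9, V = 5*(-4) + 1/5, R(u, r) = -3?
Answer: -348447/70 ≈ -4977.8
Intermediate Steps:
V = -99/5 (V = -20 + 1*(⅕) = -20 + ⅕ = -99/5 ≈ -19.800)
P = 252 (P = ((-4 - 3)*(-1 - 3))*9 = -7*(-4)*9 = 28*9 = 252)
V*(-50/84 + P) = -99*(-50/84 + 252)/5 = -99*(-50*1/84 + 252)/5 = -99*(-25/42 + 252)/5 = -99/5*10559/42 = -348447/70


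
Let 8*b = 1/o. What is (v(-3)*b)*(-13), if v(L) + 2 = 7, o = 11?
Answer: -65/88 ≈ -0.73864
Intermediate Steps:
v(L) = 5 (v(L) = -2 + 7 = 5)
b = 1/88 (b = (⅛)/11 = (⅛)*(1/11) = 1/88 ≈ 0.011364)
(v(-3)*b)*(-13) = (5*(1/88))*(-13) = (5/88)*(-13) = -65/88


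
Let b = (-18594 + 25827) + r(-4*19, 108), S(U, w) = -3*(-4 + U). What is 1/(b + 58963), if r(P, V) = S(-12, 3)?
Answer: 1/66244 ≈ 1.5096e-5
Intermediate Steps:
S(U, w) = 12 - 3*U
r(P, V) = 48 (r(P, V) = 12 - 3*(-12) = 12 + 36 = 48)
b = 7281 (b = (-18594 + 25827) + 48 = 7233 + 48 = 7281)
1/(b + 58963) = 1/(7281 + 58963) = 1/66244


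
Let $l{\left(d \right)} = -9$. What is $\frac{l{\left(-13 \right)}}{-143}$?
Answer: $\frac{9}{143} \approx 0.062937$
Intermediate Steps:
$\frac{l{\left(-13 \right)}}{-143} = - \frac{9}{-143} = \left(-9\right) \left(- \frac{1}{143}\right) = \frac{9}{143}$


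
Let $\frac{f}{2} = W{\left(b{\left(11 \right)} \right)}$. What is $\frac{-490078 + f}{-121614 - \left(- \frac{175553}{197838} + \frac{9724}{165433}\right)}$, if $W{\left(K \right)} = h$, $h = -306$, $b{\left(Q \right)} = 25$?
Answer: $\frac{16059760552819260}{3980269443237619} \approx 4.0348$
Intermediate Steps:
$W{\left(K \right)} = -306$
$f = -612$ ($f = 2 \left(-306\right) = -612$)
$\frac{-490078 + f}{-121614 - \left(- \frac{175553}{197838} + \frac{9724}{165433}\right)} = \frac{-490078 - 612}{-121614 - \left(- \frac{175553}{197838} + \frac{9724}{165433}\right)} = - \frac{490690}{-121614 - - \frac{27118482737}{32728933854}} = - \frac{490690}{-121614 + \left(\frac{175553}{197838} - \frac{9724}{165433}\right)} = - \frac{490690}{-121614 + \frac{27118482737}{32728933854}} = - \frac{490690}{- \frac{3980269443237619}{32728933854}} = \left(-490690\right) \left(- \frac{32728933854}{3980269443237619}\right) = \frac{16059760552819260}{3980269443237619}$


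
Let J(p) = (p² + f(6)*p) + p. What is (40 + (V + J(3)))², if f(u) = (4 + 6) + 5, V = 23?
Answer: 14400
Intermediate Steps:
f(u) = 15 (f(u) = 10 + 5 = 15)
J(p) = p² + 16*p (J(p) = (p² + 15*p) + p = p² + 16*p)
(40 + (V + J(3)))² = (40 + (23 + 3*(16 + 3)))² = (40 + (23 + 3*19))² = (40 + (23 + 57))² = (40 + 80)² = 120² = 14400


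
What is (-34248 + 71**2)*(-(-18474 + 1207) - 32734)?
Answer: 451744669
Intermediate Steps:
(-34248 + 71**2)*(-(-18474 + 1207) - 32734) = (-34248 + 5041)*(-1*(-17267) - 32734) = -29207*(17267 - 32734) = -29207*(-15467) = 451744669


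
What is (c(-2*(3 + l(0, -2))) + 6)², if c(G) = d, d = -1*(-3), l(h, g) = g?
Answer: 81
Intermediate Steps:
d = 3
c(G) = 3
(c(-2*(3 + l(0, -2))) + 6)² = (3 + 6)² = 9² = 81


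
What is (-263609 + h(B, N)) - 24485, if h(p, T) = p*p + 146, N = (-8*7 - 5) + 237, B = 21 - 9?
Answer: -287804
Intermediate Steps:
B = 12
N = 176 (N = (-56 - 5) + 237 = -61 + 237 = 176)
h(p, T) = 146 + p² (h(p, T) = p² + 146 = 146 + p²)
(-263609 + h(B, N)) - 24485 = (-263609 + (146 + 12²)) - 24485 = (-263609 + (146 + 144)) - 24485 = (-263609 + 290) - 24485 = -263319 - 24485 = -287804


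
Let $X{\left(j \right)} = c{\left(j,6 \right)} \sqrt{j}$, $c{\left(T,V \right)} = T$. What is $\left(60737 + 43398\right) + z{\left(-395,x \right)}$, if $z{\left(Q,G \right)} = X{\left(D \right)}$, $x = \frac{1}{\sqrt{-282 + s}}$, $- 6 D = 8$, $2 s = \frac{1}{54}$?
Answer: $104135 - \frac{8 i \sqrt{3}}{9} \approx 1.0414 \cdot 10^{5} - 1.5396 i$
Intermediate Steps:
$s = \frac{1}{108}$ ($s = \frac{1}{2 \cdot 54} = \frac{1}{2} \cdot \frac{1}{54} = \frac{1}{108} \approx 0.0092593$)
$D = - \frac{4}{3}$ ($D = \left(- \frac{1}{6}\right) 8 = - \frac{4}{3} \approx -1.3333$)
$x = - \frac{6 i \sqrt{91365}}{30455}$ ($x = \frac{1}{\sqrt{-282 + \frac{1}{108}}} = \frac{1}{\sqrt{- \frac{30455}{108}}} = \frac{1}{\frac{1}{18} i \sqrt{91365}} = - \frac{6 i \sqrt{91365}}{30455} \approx - 0.05955 i$)
$X{\left(j \right)} = j^{\frac{3}{2}}$ ($X{\left(j \right)} = j \sqrt{j} = j^{\frac{3}{2}}$)
$z{\left(Q,G \right)} = - \frac{8 i \sqrt{3}}{9}$ ($z{\left(Q,G \right)} = \left(- \frac{4}{3}\right)^{\frac{3}{2}} = - \frac{8 i \sqrt{3}}{9}$)
$\left(60737 + 43398\right) + z{\left(-395,x \right)} = \left(60737 + 43398\right) - \frac{8 i \sqrt{3}}{9} = 104135 - \frac{8 i \sqrt{3}}{9}$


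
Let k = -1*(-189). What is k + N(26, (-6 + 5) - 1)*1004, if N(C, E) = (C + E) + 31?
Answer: 55409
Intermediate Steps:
k = 189
N(C, E) = 31 + C + E
k + N(26, (-6 + 5) - 1)*1004 = 189 + (31 + 26 + ((-6 + 5) - 1))*1004 = 189 + (31 + 26 + (-1 - 1))*1004 = 189 + (31 + 26 - 2)*1004 = 189 + 55*1004 = 189 + 55220 = 55409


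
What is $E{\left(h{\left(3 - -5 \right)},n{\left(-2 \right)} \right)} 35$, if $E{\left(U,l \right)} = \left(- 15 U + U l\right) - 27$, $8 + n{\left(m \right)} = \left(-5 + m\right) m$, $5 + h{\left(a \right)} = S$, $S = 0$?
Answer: $630$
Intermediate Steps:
$h{\left(a \right)} = -5$ ($h{\left(a \right)} = -5 + 0 = -5$)
$n{\left(m \right)} = -8 + m \left(-5 + m\right)$ ($n{\left(m \right)} = -8 + \left(-5 + m\right) m = -8 + m \left(-5 + m\right)$)
$E{\left(U,l \right)} = -27 - 15 U + U l$
$E{\left(h{\left(3 - -5 \right)},n{\left(-2 \right)} \right)} 35 = \left(-27 - -75 - 5 \left(-8 + \left(-2\right)^{2} - -10\right)\right) 35 = \left(-27 + 75 - 5 \left(-8 + 4 + 10\right)\right) 35 = \left(-27 + 75 - 30\right) 35 = 18 \cdot 35 = 630$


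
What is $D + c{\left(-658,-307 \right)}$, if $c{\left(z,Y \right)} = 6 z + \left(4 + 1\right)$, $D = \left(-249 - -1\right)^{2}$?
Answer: $57561$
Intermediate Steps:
$D = 61504$ ($D = \left(-249 + \left(-67 + 68\right)\right)^{2} = \left(-249 + 1\right)^{2} = \left(-248\right)^{2} = 61504$)
$c{\left(z,Y \right)} = 5 + 6 z$ ($c{\left(z,Y \right)} = 6 z + 5 = 5 + 6 z$)
$D + c{\left(-658,-307 \right)} = 61504 + \left(5 + 6 \left(-658\right)\right) = 61504 + \left(5 - 3948\right) = 61504 - 3943 = 57561$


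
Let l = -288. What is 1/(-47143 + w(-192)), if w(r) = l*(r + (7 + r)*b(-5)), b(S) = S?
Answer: -1/258247 ≈ -3.8723e-6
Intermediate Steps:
w(r) = 10080 + 1152*r (w(r) = -288*(r + (7 + r)*(-5)) = -288*(r + (-35 - 5*r)) = -288*(-35 - 4*r) = 10080 + 1152*r)
1/(-47143 + w(-192)) = 1/(-47143 + (10080 + 1152*(-192))) = 1/(-47143 + (10080 - 221184)) = 1/(-47143 - 211104) = 1/(-258247) = -1/258247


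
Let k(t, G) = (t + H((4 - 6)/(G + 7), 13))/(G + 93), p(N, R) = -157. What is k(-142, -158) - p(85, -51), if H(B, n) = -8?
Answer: 2071/13 ≈ 159.31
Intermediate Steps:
k(t, G) = (-8 + t)/(93 + G) (k(t, G) = (t - 8)/(G + 93) = (-8 + t)/(93 + G))
k(-142, -158) - p(85, -51) = (-8 - 142)/(93 - 158) - 1*(-157) = -150/(-65) + 157 = -1/65*(-150) + 157 = 30/13 + 157 = 2071/13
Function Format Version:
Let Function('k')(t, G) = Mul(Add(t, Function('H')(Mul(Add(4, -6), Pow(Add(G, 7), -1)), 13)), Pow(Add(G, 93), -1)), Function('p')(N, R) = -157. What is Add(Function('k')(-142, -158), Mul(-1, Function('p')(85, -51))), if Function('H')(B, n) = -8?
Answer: Rational(2071, 13) ≈ 159.31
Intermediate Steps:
Function('k')(t, G) = Mul(Pow(Add(93, G), -1), Add(-8, t)) (Function('k')(t, G) = Mul(Add(t, -8), Pow(Add(G, 93), -1)) = Mul(Add(-8, t), Pow(Add(93, G), -1)) = Mul(Pow(Add(93, G), -1), Add(-8, t)))
Add(Function('k')(-142, -158), Mul(-1, Function('p')(85, -51))) = Add(Mul(Pow(Add(93, -158), -1), Add(-8, -142)), Mul(-1, -157)) = Add(Mul(Pow(-65, -1), -150), 157) = Add(Mul(Rational(-1, 65), -150), 157) = Add(Rational(30, 13), 157) = Rational(2071, 13)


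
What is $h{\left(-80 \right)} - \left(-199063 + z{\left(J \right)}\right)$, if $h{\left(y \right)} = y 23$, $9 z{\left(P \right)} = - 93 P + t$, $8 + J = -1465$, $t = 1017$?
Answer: $181889$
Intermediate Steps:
$J = -1473$ ($J = -8 - 1465 = -1473$)
$z{\left(P \right)} = 113 - \frac{31 P}{3}$ ($z{\left(P \right)} = \frac{- 93 P + 1017}{9} = \frac{1017 - 93 P}{9} = 113 - \frac{31 P}{3}$)
$h{\left(y \right)} = 23 y$
$h{\left(-80 \right)} - \left(-199063 + z{\left(J \right)}\right) = 23 \left(-80\right) + \left(199063 - \left(113 - -15221\right)\right) = -1840 + \left(199063 - \left(113 + 15221\right)\right) = -1840 + \left(199063 - 15334\right) = -1840 + 183729 = 181889$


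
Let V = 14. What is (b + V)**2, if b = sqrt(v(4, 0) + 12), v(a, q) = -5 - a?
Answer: (14 + sqrt(3))**2 ≈ 247.50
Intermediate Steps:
b = sqrt(3) (b = sqrt((-5 - 1*4) + 12) = sqrt((-5 - 4) + 12) = sqrt(-9 + 12) = sqrt(3) ≈ 1.7320)
(b + V)**2 = (sqrt(3) + 14)**2 = (14 + sqrt(3))**2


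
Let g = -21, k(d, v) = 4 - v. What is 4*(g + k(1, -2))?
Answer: -60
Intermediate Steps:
4*(g + k(1, -2)) = 4*(-21 + (4 - 1*(-2))) = 4*(-21 + (4 + 2)) = 4*(-21 + 6) = 4*(-15) = -60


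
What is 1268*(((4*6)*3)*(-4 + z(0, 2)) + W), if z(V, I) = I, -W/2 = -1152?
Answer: 2738880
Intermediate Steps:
W = 2304 (W = -2*(-1152) = 2304)
1268*(((4*6)*3)*(-4 + z(0, 2)) + W) = 1268*(((4*6)*3)*(-4 + 2) + 2304) = 1268*((24*3)*(-2) + 2304) = 1268*(72*(-2) + 2304) = 1268*(-144 + 2304) = 1268*2160 = 2738880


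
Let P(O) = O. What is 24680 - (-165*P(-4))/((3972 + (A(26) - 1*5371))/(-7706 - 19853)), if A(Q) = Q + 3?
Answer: 1562266/137 ≈ 11403.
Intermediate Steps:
A(Q) = 3 + Q
24680 - (-165*P(-4))/((3972 + (A(26) - 1*5371))/(-7706 - 19853)) = 24680 - (-165*(-4))/((3972 + ((3 + 26) - 1*5371))/(-7706 - 19853)) = 24680 - 660/((3972 + (29 - 5371))/(-27559)) = 24680 - 660/((3972 - 5342)*(-1/27559)) = 24680 - 660/((-1370*(-1/27559))) = 24680 - 660/1370/27559 = 24680 - 660*27559/1370 = 24680 - 1*1818894/137 = 24680 - 1818894/137 = 1562266/137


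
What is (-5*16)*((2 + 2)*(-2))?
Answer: 640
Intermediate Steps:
(-5*16)*((2 + 2)*(-2)) = -320*(-2) = -80*(-8) = 640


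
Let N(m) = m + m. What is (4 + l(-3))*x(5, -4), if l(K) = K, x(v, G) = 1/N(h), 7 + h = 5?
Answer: -¼ ≈ -0.25000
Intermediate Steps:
h = -2 (h = -7 + 5 = -2)
N(m) = 2*m
x(v, G) = -¼ (x(v, G) = 1/(2*(-2)) = 1/(-4) = -¼)
(4 + l(-3))*x(5, -4) = (4 - 3)*(-¼) = 1*(-¼) = -¼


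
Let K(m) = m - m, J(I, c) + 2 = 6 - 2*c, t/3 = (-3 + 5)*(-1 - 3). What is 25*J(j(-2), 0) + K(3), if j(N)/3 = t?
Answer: 100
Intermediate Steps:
t = -24 (t = 3*((-3 + 5)*(-1 - 3)) = 3*(2*(-4)) = 3*(-8) = -24)
j(N) = -72 (j(N) = 3*(-24) = -72)
J(I, c) = 4 - 2*c (J(I, c) = -2 + (6 - 2*c) = 4 - 2*c)
K(m) = 0
25*J(j(-2), 0) + K(3) = 25*(4 - 2*0) + 0 = 25*(4 + 0) + 0 = 25*4 + 0 = 100 + 0 = 100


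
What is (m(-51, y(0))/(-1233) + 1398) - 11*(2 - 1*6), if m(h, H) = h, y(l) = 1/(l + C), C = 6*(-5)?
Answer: 592679/411 ≈ 1442.0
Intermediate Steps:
C = -30
y(l) = 1/(-30 + l) (y(l) = 1/(l - 30) = 1/(-30 + l))
(m(-51, y(0))/(-1233) + 1398) - 11*(2 - 1*6) = (-51/(-1233) + 1398) - 11*(2 - 1*6) = (-51*(-1/1233) + 1398) - 11*(2 - 6) = (17/411 + 1398) - 11*(-4) = 574595/411 + 44 = 592679/411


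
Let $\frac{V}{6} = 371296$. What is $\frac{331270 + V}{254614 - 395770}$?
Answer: $- \frac{1279523}{70578} \approx -18.129$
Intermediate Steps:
$V = 2227776$ ($V = 6 \cdot 371296 = 2227776$)
$\frac{331270 + V}{254614 - 395770} = \frac{331270 + 2227776}{254614 - 395770} = \frac{2559046}{-141156} = 2559046 \left(- \frac{1}{141156}\right) = - \frac{1279523}{70578}$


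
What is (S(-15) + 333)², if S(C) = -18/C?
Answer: 2792241/25 ≈ 1.1169e+5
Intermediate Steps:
(S(-15) + 333)² = (-18/(-15) + 333)² = (-18*(-1/15) + 333)² = (6/5 + 333)² = (1671/5)² = 2792241/25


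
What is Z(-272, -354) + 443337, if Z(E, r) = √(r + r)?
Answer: 443337 + 2*I*√177 ≈ 4.4334e+5 + 26.608*I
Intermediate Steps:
Z(E, r) = √2*√r (Z(E, r) = √(2*r) = √2*√r)
Z(-272, -354) + 443337 = √2*√(-354) + 443337 = √2*(I*√354) + 443337 = 2*I*√177 + 443337 = 443337 + 2*I*√177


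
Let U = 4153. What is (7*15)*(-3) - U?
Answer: -4468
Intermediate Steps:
(7*15)*(-3) - U = (7*15)*(-3) - 1*4153 = 105*(-3) - 4153 = -315 - 4153 = -4468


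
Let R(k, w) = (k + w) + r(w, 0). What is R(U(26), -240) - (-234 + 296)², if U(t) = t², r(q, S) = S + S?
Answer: -3408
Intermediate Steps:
r(q, S) = 2*S
R(k, w) = k + w (R(k, w) = (k + w) + 2*0 = (k + w) + 0 = k + w)
R(U(26), -240) - (-234 + 296)² = (26² - 240) - (-234 + 296)² = (676 - 240) - 1*62² = 436 - 1*3844 = 436 - 3844 = -3408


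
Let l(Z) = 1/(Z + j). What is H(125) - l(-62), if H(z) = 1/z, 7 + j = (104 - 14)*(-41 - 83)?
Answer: 11354/1403625 ≈ 0.0080891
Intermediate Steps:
j = -11167 (j = -7 + (104 - 14)*(-41 - 83) = -7 + 90*(-124) = -7 - 11160 = -11167)
l(Z) = 1/(-11167 + Z) (l(Z) = 1/(Z - 11167) = 1/(-11167 + Z))
H(125) - l(-62) = 1/125 - 1/(-11167 - 62) = 1/125 - 1/(-11229) = 1/125 - 1*(-1/11229) = 1/125 + 1/11229 = 11354/1403625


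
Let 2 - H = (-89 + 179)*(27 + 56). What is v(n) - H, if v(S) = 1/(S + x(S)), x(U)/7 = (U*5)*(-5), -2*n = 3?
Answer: 1949149/261 ≈ 7468.0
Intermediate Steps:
n = -3/2 (n = -1/2*3 = -3/2 ≈ -1.5000)
x(U) = -175*U (x(U) = 7*((U*5)*(-5)) = 7*((5*U)*(-5)) = 7*(-25*U) = -175*U)
H = -7468 (H = 2 - (-89 + 179)*(27 + 56) = 2 - 90*83 = 2 - 1*7470 = 2 - 7470 = -7468)
v(S) = -1/(174*S) (v(S) = 1/(S - 175*S) = 1/(-174*S) = -1/(174*S))
v(n) - H = -1/(174*(-3/2)) - 1*(-7468) = -1/174*(-2/3) + 7468 = 1/261 + 7468 = 1949149/261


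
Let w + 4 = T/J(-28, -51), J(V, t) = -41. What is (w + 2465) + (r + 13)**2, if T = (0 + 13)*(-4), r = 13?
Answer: 128669/41 ≈ 3138.3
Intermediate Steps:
T = -52 (T = 13*(-4) = -52)
w = -112/41 (w = -4 - 52/(-41) = -4 - 52*(-1/41) = -4 + 52/41 = -112/41 ≈ -2.7317)
(w + 2465) + (r + 13)**2 = (-112/41 + 2465) + (13 + 13)**2 = 100953/41 + 26**2 = 100953/41 + 676 = 128669/41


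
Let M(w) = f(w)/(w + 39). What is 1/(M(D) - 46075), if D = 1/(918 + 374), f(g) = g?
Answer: -50389/2321673174 ≈ -2.1704e-5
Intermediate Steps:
D = 1/1292 ≈ 0.00077399
M(w) = w/(39 + w) (M(w) = w/(w + 39) = w/(39 + w))
1/(M(D) - 46075) = 1/(1/(1292*(39 + 1/1292)) - 46075) = 1/(1/(1292*(50389/1292)) - 46075) = 1/((1/1292)*(1292/50389) - 46075) = 1/(1/50389 - 46075) = 1/(-2321673174/50389) = -50389/2321673174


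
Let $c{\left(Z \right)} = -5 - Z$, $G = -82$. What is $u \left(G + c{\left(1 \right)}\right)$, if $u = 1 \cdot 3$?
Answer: $-264$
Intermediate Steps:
$u = 3$
$u \left(G + c{\left(1 \right)}\right) = 3 \left(-82 - 6\right) = 3 \left(-88\right) = -264$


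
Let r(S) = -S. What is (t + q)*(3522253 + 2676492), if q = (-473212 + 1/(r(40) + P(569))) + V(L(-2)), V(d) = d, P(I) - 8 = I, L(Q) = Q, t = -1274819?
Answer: -5818723003381400/537 ≈ -1.0836e+13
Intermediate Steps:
P(I) = 8 + I
q = -254115917/537 (q = (-473212 + 1/(-1*40 + (8 + 569))) - 2 = (-473212 + 1/(-40 + 577)) - 2 = (-473212 + 1/537) - 2 = -254114843/537 - 2 = -254115917/537 ≈ -4.7321e+5)
(t + q)*(3522253 + 2676492) = (-1274819 - 254115917/537)*(3522253 + 2676492) = -938693720/537*6198745 = -5818723003381400/537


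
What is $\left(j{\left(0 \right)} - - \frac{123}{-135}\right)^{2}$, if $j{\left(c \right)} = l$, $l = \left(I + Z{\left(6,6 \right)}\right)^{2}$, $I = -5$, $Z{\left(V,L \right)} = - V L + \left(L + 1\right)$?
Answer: $\frac{2701816441}{2025} \approx 1.3342 \cdot 10^{6}$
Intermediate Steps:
$Z{\left(V,L \right)} = 1 + L - L V$ ($Z{\left(V,L \right)} = - L V + \left(1 + L\right) = 1 + L - L V$)
$l = 1156$ ($l = \left(-5 + \left(1 + 6 - 6 \cdot 6\right)\right)^{2} = \left(-5 + \left(1 + 6 - 36\right)\right)^{2} = \left(-5 - 29\right)^{2} = \left(-34\right)^{2} = 1156$)
$j{\left(c \right)} = 1156$
$\left(j{\left(0 \right)} - - \frac{123}{-135}\right)^{2} = \left(1156 - - \frac{123}{-135}\right)^{2} = \left(1156 - \left(-123\right) \left(- \frac{1}{135}\right)\right)^{2} = \left(1156 - \frac{41}{45}\right)^{2} = \left(\frac{51979}{45}\right)^{2} = \frac{2701816441}{2025}$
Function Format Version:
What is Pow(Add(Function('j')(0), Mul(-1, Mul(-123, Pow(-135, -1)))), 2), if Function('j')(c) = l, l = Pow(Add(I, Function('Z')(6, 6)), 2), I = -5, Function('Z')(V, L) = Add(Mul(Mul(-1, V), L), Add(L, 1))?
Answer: Rational(2701816441, 2025) ≈ 1.3342e+6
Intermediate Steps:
Function('Z')(V, L) = Add(1, L, Mul(-1, L, V)) (Function('Z')(V, L) = Add(Mul(-1, L, V), Add(1, L)) = Add(1, L, Mul(-1, L, V)))
l = 1156 (l = Pow(Add(-5, Add(1, 6, Mul(-1, 6, 6))), 2) = Pow(Add(-5, Add(1, 6, -36)), 2) = Pow(Add(-5, -29), 2) = Pow(-34, 2) = 1156)
Function('j')(c) = 1156
Pow(Add(Function('j')(0), Mul(-1, Mul(-123, Pow(-135, -1)))), 2) = Pow(Add(1156, Mul(-1, Mul(-123, Pow(-135, -1)))), 2) = Pow(Add(1156, Mul(-1, Mul(-123, Rational(-1, 135)))), 2) = Pow(Add(1156, Mul(-1, Rational(41, 45))), 2) = Pow(Add(1156, Rational(-41, 45)), 2) = Pow(Rational(51979, 45), 2) = Rational(2701816441, 2025)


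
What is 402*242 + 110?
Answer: 97394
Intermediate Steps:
402*242 + 110 = 97284 + 110 = 97394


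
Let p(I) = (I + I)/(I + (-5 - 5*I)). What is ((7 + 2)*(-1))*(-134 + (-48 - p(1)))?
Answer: 1636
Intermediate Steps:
p(I) = 2*I/(-5 - 4*I) (p(I) = (2*I)/(-5 - 4*I) = 2*I/(-5 - 4*I))
((7 + 2)*(-1))*(-134 + (-48 - p(1))) = ((7 + 2)*(-1))*(-134 + (-48 - (-2)/(5 + 4*1))) = (9*(-1))*(-134 + (-48 - (-2)/(5 + 4))) = -9*(-134 + (-48 - (-2)/9)) = -9*(-134 + (-48 - 1*(-2/9))) = -9*(-134 + (-48 + 2/9)) = -9*(-134 - 430/9) = -9*(-1636/9) = 1636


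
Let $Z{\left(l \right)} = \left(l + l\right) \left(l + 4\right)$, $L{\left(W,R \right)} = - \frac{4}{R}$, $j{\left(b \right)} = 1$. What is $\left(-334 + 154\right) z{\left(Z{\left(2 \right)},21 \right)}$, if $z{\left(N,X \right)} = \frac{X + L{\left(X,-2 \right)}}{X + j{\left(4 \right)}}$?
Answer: $- \frac{2070}{11} \approx -188.18$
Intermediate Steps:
$Z{\left(l \right)} = 2 l \left(4 + l\right)$
$z{\left(N,X \right)} = \frac{2 + X}{1 + X}$ ($z{\left(N,X \right)} = \frac{X - \frac{4}{-2}}{X + 1} = \frac{X - -2}{1 + X} = \frac{X + 2}{1 + X} = \frac{2 + X}{1 + X}$)
$\left(-334 + 154\right) z{\left(Z{\left(2 \right)},21 \right)} = \left(-334 + 154\right) \frac{2 + 21}{1 + 21} = - 180 \cdot \frac{1}{22} \cdot 23 = \left(-180\right) \frac{23}{22} = - \frac{2070}{11}$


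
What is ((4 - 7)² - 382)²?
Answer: 139129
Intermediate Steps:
((4 - 7)² - 382)² = ((-3)² - 382)² = (9 - 382)² = (-373)² = 139129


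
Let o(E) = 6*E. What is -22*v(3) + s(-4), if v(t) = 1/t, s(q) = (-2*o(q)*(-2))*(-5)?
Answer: 1418/3 ≈ 472.67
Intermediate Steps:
s(q) = -120*q (s(q) = (-12*q*(-2))*(-5) = (24*q)*(-5) = -120*q)
v(t) = 1/t
-22*v(3) + s(-4) = -22/3 - 120*(-4) = -22*⅓ + 480 = -22/3 + 480 = 1418/3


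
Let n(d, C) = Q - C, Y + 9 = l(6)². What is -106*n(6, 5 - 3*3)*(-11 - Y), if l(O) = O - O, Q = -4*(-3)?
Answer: 3392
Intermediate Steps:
Q = 12
l(O) = 0
Y = -9 (Y = -9 + 0² = -9 + 0 = -9)
n(d, C) = 12 - C
-106*n(6, 5 - 3*3)*(-11 - Y) = -106*(12 - (5 - 3*3))*(-11 - 1*(-9)) = -106*(12 - (5 - 9))*(-11 + 9) = -106*(12 - 1*(-4))*(-2) = -106*(12 + 4)*(-2) = -1696*(-2) = -106*(-32) = 3392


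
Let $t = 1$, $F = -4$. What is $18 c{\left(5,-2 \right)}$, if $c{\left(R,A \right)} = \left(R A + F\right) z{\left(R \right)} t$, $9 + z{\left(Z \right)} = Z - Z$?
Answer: $2268$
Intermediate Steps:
$z{\left(Z \right)} = -9$ ($z{\left(Z \right)} = -9 + \left(Z - Z\right) = -9 + 0 = -9$)
$c{\left(R,A \right)} = 36 - 9 A R$ ($c{\left(R,A \right)} = \left(R A - 4\right) \left(-9\right) 1 = \left(A R - 4\right) \left(-9\right) 1 = \left(-4 + A R\right) \left(-9\right) 1 = \left(36 - 9 A R\right) 1 = 36 - 9 A R$)
$18 c{\left(5,-2 \right)} = 18 \left(36 - \left(-18\right) 5\right) = 18 \left(36 + 90\right) = 18 \cdot 126 = 2268$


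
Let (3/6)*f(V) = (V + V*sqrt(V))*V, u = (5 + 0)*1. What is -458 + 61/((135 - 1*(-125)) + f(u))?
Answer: -3826989/8360 - 61*sqrt(5)/1672 ≈ -457.86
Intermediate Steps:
u = 5 (u = 5*1 = 5)
f(V) = 2*V*(V + V**(3/2)) (f(V) = 2*((V + V*sqrt(V))*V) = 2*((V + V**(3/2))*V) = 2*(V*(V + V**(3/2))) = 2*V*(V + V**(3/2)))
-458 + 61/((135 - 1*(-125)) + f(u)) = -458 + 61/((135 - 1*(-125)) + (2*5**2 + 2*5**(5/2))) = -458 + 61/((135 + 125) + (2*25 + 2*(25*sqrt(5)))) = -458 + 61/(260 + (50 + 50*sqrt(5))) = -458 + 61/(310 + 50*sqrt(5))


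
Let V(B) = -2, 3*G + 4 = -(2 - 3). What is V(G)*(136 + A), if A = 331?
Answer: -934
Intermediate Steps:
G = -1 (G = -4/3 + (-(2 - 3))/3 = -4/3 + (-1*(-1))/3 = -4/3 + (1/3)*1 = -4/3 + 1/3 = -1)
V(G)*(136 + A) = -2*(136 + 331) = -2*467 = -934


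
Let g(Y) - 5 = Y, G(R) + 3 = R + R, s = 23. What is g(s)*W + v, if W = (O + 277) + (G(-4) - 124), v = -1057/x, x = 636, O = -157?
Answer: -268177/636 ≈ -421.66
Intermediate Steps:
G(R) = -3 + 2*R (G(R) = -3 + (R + R) = -3 + 2*R)
g(Y) = 5 + Y
v = -1057/636 ≈ -1.6619
W = -15 (W = (-157 + 277) + ((-3 + 2*(-4)) - 124) = 120 + ((-3 - 8) - 124) = 120 + (-11 - 124) = 120 - 135 = -15)
g(s)*W + v = (5 + 23)*(-15) - 1057/636 = 28*(-15) - 1057/636 = -420 - 1057/636 = -268177/636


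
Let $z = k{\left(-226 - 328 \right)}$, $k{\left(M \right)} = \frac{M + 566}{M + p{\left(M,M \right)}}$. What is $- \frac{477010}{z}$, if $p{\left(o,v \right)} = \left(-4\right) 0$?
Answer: $\frac{66065885}{3} \approx 2.2022 \cdot 10^{7}$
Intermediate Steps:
$p{\left(o,v \right)} = 0$
$k{\left(M \right)} = \frac{566 + M}{M}$ ($k{\left(M \right)} = \frac{M + 566}{M + 0} = \frac{566 + M}{M}$)
$z = - \frac{6}{277}$ ($z = \frac{566 - 554}{-226 - 328} = \frac{566 - 554}{-554} = \left(- \frac{1}{554}\right) 12 = - \frac{6}{277} \approx -0.021661$)
$- \frac{477010}{z} = - \frac{477010}{- \frac{6}{277}} = \left(-477010\right) \left(- \frac{277}{6}\right) = \frac{66065885}{3}$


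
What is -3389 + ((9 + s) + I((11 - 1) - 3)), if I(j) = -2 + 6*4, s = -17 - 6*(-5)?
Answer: -3345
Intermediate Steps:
s = 13 (s = -17 + 30 = 13)
I(j) = 22 (I(j) = -2 + 24 = 22)
-3389 + ((9 + s) + I((11 - 1) - 3)) = -3389 + ((9 + 13) + 22) = -3389 + (22 + 22) = -3389 + 44 = -3345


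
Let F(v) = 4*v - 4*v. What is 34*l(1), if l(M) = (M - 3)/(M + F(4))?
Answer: -68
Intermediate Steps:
F(v) = 0
l(M) = (-3 + M)/M (l(M) = (M - 3)/(M + 0) = (-3 + M)/M)
34*l(1) = 34*((-3 + 1)/1) = 34*(1*(-2)) = 34*(-2) = -68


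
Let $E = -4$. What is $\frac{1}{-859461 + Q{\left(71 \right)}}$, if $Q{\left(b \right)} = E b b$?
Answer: $- \frac{1}{879625} \approx -1.1368 \cdot 10^{-6}$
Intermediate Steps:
$Q{\left(b \right)} = - 4 b^{2}$ ($Q{\left(b \right)} = - 4 b b = - 4 b^{2}$)
$\frac{1}{-859461 + Q{\left(71 \right)}} = \frac{1}{-859461 - 4 \cdot 71^{2}} = \frac{1}{-859461 - 20164} = \frac{1}{-879625} = - \frac{1}{879625}$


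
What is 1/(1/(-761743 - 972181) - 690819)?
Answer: -1733924/1197827643757 ≈ -1.4476e-6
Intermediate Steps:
1/(1/(-761743 - 972181) - 690819) = 1/(1/(-1733924) - 690819) = 1/(-1/1733924 - 690819) = 1/(-1197827643757/1733924) = -1733924/1197827643757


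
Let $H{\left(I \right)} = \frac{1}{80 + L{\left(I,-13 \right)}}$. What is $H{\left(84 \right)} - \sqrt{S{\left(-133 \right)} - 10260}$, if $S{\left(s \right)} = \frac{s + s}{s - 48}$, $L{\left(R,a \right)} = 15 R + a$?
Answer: $\frac{1}{1327} - \frac{i \sqrt{336079714}}{181} \approx 0.00075358 - 101.28 i$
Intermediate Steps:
$L{\left(R,a \right)} = a + 15 R$
$H{\left(I \right)} = \frac{1}{67 + 15 I}$ ($H{\left(I \right)} = \frac{1}{80 + \left(-13 + 15 I\right)} = \frac{1}{67 + 15 I}$)
$S{\left(s \right)} = \frac{2 s}{-48 + s}$
$H{\left(84 \right)} - \sqrt{S{\left(-133 \right)} - 10260} = \frac{1}{67 + 15 \cdot 84} - \sqrt{2 \left(-133\right) \frac{1}{-48 - 133} - 10260} = \frac{1}{67 + 1260} - \sqrt{2 \left(-133\right) \frac{1}{-181} - 10260} = \frac{1}{1327} - \sqrt{2 \left(-133\right) \left(- \frac{1}{181}\right) - 10260} = \frac{1}{1327} - \sqrt{\frac{266}{181} - 10260} = \frac{1}{1327} - \sqrt{- \frac{1856794}{181}} = \frac{1}{1327} - \frac{i \sqrt{336079714}}{181}$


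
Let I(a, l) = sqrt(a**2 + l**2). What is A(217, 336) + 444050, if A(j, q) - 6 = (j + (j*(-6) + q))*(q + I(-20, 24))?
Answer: 192392 - 2996*sqrt(61) ≈ 1.6899e+5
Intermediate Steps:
A(j, q) = 6 + (q - 5*j)*(q + 4*sqrt(61)) (A(j, q) = 6 + (j + (j*(-6) + q))*(q + sqrt((-20)**2 + 24**2)) = 6 + (j + (-6*j + q))*(q + sqrt(400 + 576)) = 6 + (j + (q - 6*j))*(q + sqrt(976)) = 6 + (q - 5*j)*(q + 4*sqrt(61)))
A(217, 336) + 444050 = (6 + 336**2 - 20*217*sqrt(61) - 5*217*336 + 4*336*sqrt(61)) + 444050 = (6 + 112896 - 4340*sqrt(61) - 364560 + 1344*sqrt(61)) + 444050 = (-251658 - 2996*sqrt(61)) + 444050 = 192392 - 2996*sqrt(61)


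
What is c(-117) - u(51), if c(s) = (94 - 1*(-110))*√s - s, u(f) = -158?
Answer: 275 + 612*I*√13 ≈ 275.0 + 2206.6*I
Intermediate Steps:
c(s) = -s + 204*√s (c(s) = (94 + 110)*√s - s = 204*√s - s = -s + 204*√s)
c(-117) - u(51) = (-1*(-117) + 204*√(-117)) - 1*(-158) = (117 + 204*(3*I*√13)) + 158 = (117 + 612*I*√13) + 158 = 275 + 612*I*√13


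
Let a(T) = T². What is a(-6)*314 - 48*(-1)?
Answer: 11352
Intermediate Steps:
a(-6)*314 - 48*(-1) = (-6)²*314 - 48*(-1) = 36*314 - 1*(-48) = 11304 + 48 = 11352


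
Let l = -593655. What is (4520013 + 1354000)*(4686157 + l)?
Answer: 24039409950526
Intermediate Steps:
(4520013 + 1354000)*(4686157 + l) = (4520013 + 1354000)*(4686157 - 593655) = 5874013*4092502 = 24039409950526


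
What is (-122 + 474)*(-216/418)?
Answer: -3456/19 ≈ -181.89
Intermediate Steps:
(-122 + 474)*(-216/418) = 352*(-216*1/418) = 352*(-108/209) = -3456/19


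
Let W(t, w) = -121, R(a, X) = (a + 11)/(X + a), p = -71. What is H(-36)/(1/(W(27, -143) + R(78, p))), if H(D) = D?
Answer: 27288/7 ≈ 3898.3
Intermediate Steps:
R(a, X) = (11 + a)/(X + a)
H(-36)/(1/(W(27, -143) + R(78, p))) = -(-4356 + 36*(11 + 78)/(-71 + 78)) = -36/(1/(-121 + 89/7)) = -36/(1/(-758/7)) = -36/(-7/758) = -36*(-758/7) = 27288/7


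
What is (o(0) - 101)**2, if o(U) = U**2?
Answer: 10201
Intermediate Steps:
(o(0) - 101)**2 = (0**2 - 101)**2 = (0 - 101)**2 = (-101)**2 = 10201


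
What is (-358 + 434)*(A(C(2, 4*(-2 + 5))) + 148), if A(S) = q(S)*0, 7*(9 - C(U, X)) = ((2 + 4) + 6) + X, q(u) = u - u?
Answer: 11248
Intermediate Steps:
q(u) = 0
C(U, X) = 51/7 - X/7 (C(U, X) = 9 - (((2 + 4) + 6) + X)/7 = 9 - ((6 + 6) + X)/7 = 9 - (12 + X)/7 = 9 + (-12/7 - X/7) = 51/7 - X/7)
A(S) = 0 (A(S) = 0*0 = 0)
(-358 + 434)*(A(C(2, 4*(-2 + 5))) + 148) = (-358 + 434)*(0 + 148) = 76*148 = 11248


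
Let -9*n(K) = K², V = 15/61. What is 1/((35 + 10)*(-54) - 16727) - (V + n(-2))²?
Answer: -227905718/5773938957 ≈ -0.039471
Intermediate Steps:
V = 15/61 (V = 15*(1/61) = 15/61 ≈ 0.24590)
n(K) = -K²/9
1/((35 + 10)*(-54) - 16727) - (V + n(-2))² = 1/((35 + 10)*(-54) - 16727) - (15/61 - ⅑*(-2)²)² = 1/(45*(-54) - 16727) - (15/61 - ⅑*4)² = 1/(-2430 - 16727) - (15/61 - 4/9)² = 1/(-19157) - (-109/549)² = -1/19157 - 1*11881/301401 = -1/19157 - 11881/301401 = -227905718/5773938957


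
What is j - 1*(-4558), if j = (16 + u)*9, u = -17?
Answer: 4549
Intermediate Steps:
j = -9 (j = (16 - 17)*9 = -1*9 = -9)
j - 1*(-4558) = -9 - 1*(-4558) = -9 + 4558 = 4549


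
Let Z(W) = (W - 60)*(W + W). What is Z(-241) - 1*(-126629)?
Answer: 271711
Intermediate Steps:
Z(W) = 2*W*(-60 + W) (Z(W) = (-60 + W)*(2*W) = 2*W*(-60 + W))
Z(-241) - 1*(-126629) = 2*(-241)*(-60 - 241) - 1*(-126629) = 2*(-241)*(-301) + 126629 = 145082 + 126629 = 271711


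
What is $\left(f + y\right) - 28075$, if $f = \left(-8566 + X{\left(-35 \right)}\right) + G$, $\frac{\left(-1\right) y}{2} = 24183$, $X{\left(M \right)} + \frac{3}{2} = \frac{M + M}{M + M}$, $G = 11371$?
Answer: $- \frac{147273}{2} \approx -73637.0$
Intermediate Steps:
$X{\left(M \right)} = - \frac{1}{2}$ ($X{\left(M \right)} = - \frac{3}{2} + \frac{M + M}{M + M} = - \frac{3}{2} + \frac{2 M}{2 M} = - \frac{3}{2} + 2 M \frac{1}{2 M} = - \frac{3}{2} + 1 = - \frac{1}{2}$)
$y = -48366$ ($y = \left(-2\right) 24183 = -48366$)
$f = \frac{5609}{2}$ ($f = \left(-8566 - \frac{1}{2}\right) + 11371 = - \frac{17133}{2} + 11371 = \frac{5609}{2} \approx 2804.5$)
$\left(f + y\right) - 28075 = \left(\frac{5609}{2} - 48366\right) - 28075 = - \frac{91123}{2} - 28075 = - \frac{147273}{2}$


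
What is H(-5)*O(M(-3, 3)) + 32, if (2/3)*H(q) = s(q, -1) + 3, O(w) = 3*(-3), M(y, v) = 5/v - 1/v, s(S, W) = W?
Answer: 5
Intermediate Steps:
M(y, v) = 4/v
O(w) = -9
H(q) = 3 (H(q) = 3*(-1 + 3)/2 = (3/2)*2 = 3)
H(-5)*O(M(-3, 3)) + 32 = 3*(-9) + 32 = -27 + 32 = 5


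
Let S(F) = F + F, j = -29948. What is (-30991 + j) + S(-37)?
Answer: -61013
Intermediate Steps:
S(F) = 2*F
(-30991 + j) + S(-37) = (-30991 - 29948) + 2*(-37) = -60939 - 74 = -61013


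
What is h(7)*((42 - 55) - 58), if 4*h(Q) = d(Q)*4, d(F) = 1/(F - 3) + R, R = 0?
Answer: -71/4 ≈ -17.750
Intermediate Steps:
d(F) = 1/(-3 + F) (d(F) = 1/(F - 3) + 0 = 1/(-3 + F) + 0 = 1/(-3 + F))
h(Q) = 1/(-3 + Q) (h(Q) = (4/(-3 + Q))/4 = 1/(-3 + Q))
h(7)*((42 - 55) - 58) = ((42 - 55) - 58)/(-3 + 7) = (-13 - 58)/4 = (¼)*(-71) = -71/4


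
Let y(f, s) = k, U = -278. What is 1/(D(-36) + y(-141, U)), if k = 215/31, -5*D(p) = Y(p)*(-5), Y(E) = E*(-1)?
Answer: 31/1331 ≈ 0.023291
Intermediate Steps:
Y(E) = -E
D(p) = -p (D(p) = -(-p)*(-5)/5 = -p)
k = 215/31 (k = 215*(1/31) = 215/31 ≈ 6.9355)
y(f, s) = 215/31
1/(D(-36) + y(-141, U)) = 1/(-1*(-36) + 215/31) = 1/(36 + 215/31) = 1/(1331/31) = 31/1331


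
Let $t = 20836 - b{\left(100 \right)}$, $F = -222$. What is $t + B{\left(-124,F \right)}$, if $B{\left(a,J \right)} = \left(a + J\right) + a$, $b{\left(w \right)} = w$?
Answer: $20266$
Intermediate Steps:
$B{\left(a,J \right)} = J + 2 a$ ($B{\left(a,J \right)} = \left(J + a\right) + a = J + 2 a$)
$t = 20736$ ($t = 20836 - 100 = 20736$)
$t + B{\left(-124,F \right)} = 20736 + \left(-222 + 2 \left(-124\right)\right) = 20736 - 470 = 20266$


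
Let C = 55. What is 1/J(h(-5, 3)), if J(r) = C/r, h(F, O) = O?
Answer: 3/55 ≈ 0.054545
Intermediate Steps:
J(r) = 55/r
1/J(h(-5, 3)) = 1/(55/3) = 3/55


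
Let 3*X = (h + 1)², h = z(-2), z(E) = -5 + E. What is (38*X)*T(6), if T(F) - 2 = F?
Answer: 3648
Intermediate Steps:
T(F) = 2 + F
h = -7 (h = -5 - 2 = -7)
X = 12 (X = (-7 + 1)²/3 = (⅓)*(-6)² = (⅓)*36 = 12)
(38*X)*T(6) = (38*12)*(2 + 6) = 456*8 = 3648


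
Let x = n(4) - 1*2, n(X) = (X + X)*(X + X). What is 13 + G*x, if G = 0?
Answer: 13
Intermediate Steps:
n(X) = 4*X**2 (n(X) = (2*X)*(2*X) = 4*X**2)
x = 62 (x = 4*4**2 - 1*2 = 4*16 - 2 = 64 - 2 = 62)
13 + G*x = 13 + 0*62 = 13 + 0 = 13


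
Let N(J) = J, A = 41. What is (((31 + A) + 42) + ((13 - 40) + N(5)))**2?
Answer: 8464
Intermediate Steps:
(((31 + A) + 42) + ((13 - 40) + N(5)))**2 = (((31 + 41) + 42) + ((13 - 40) + 5))**2 = ((72 + 42) + (-27 + 5))**2 = (114 - 22)**2 = 92**2 = 8464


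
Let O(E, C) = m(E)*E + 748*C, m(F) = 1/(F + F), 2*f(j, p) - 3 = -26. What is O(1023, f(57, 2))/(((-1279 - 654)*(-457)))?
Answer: -17203/1766762 ≈ -0.0097370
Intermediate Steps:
f(j, p) = -23/2 (f(j, p) = 3/2 + (1/2)*(-26) = 3/2 - 13 = -23/2)
m(F) = 1/(2*F)
O(E, C) = 1/2 + 748*C (O(E, C) = (1/(2*E))*E + 748*C = 1/2 + 748*C)
O(1023, f(57, 2))/(((-1279 - 654)*(-457))) = (1/2 + 748*(-23/2))/(((-1279 - 654)*(-457))) = (1/2 - 8602)/((-1933*(-457))) = -17203/2/883381 = -17203/2*1/883381 = -17203/1766762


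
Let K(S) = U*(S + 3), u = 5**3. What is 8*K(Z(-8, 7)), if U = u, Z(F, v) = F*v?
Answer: -53000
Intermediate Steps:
u = 125
U = 125
K(S) = 375 + 125*S (K(S) = 125*(S + 3) = 125*(3 + S) = 375 + 125*S)
8*K(Z(-8, 7)) = 8*(375 + 125*(-8*7)) = 8*(375 + 125*(-56)) = 8*(375 - 7000) = 8*(-6625) = -53000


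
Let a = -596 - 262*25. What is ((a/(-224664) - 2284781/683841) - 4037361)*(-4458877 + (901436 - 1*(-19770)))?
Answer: 365723403805994573944567/25605742404 ≈ 1.4283e+13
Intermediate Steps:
a = -7146 (a = -596 - 6550 = -7146)
((a/(-224664) - 2284781/683841) - 4037361)*(-4458877 + (901436 - 1*(-19770))) = ((-7146/(-224664) - 2284781/683841) - 4037361)*(-4458877 + (901436 - 1*(-19770))) = ((-7146*(-1/224664) - 2284781*1/683841) - 4037361)*(-4458877 + (901436 + 19770)) = ((1191/37444 - 2284781/683841) - 4037361)*(-4458877 + 921206) = (-84736885133/25605742404 - 4037361)*(-3537671) = -103379710494840977/25605742404*(-3537671) = 365723403805994573944567/25605742404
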